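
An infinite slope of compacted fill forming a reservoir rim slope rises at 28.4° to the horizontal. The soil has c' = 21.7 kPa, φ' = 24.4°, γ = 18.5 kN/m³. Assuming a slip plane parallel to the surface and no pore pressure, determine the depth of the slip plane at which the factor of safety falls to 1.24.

Setting FS = 1.24 in FS = [c' + γz cos²β tanφ'] / [γz sinβ cosβ] and solving for z:
z = c' / [γ cosβ (FS·sinβ − cosβ·tanφ')]
  = 21.7 / [18.5·cos28.4°·(1.24·sin28.4° − cos28.4°·tan24.4°)]
  = 21.7 / [18.5·0.8796·(1.24·0.4756 − 0.8796·0.4536)]
  = 21.7 / 3.1041 = 6.991 m

z = 6.99 m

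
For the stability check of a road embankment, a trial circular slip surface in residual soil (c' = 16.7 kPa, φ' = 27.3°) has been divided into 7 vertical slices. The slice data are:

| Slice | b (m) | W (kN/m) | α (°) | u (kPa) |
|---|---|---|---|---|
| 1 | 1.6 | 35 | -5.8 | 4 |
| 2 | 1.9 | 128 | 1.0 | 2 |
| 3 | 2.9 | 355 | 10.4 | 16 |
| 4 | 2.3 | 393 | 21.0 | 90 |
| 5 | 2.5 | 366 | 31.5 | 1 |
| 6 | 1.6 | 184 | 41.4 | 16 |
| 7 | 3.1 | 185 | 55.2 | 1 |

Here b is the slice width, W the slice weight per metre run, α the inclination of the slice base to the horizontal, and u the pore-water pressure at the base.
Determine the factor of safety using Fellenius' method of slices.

Ordinary method of slices: FS = Σ[c'·Δl_i + (W_i cosα_i − u_i·Δl_i)·tanφ'] / Σ W_i sinα_i, with Δl_i = b_i / cosα_i.
Slice 1: Δl = 1.6/cos(-5.8°) = 1.608 m; N'_1 = 35·cos(-5.8°) − 4·1.608 = 28.4; c'Δl = 26.86; W sinα = -3.5
Slice 2: Δl = 1.9/cos1.0° = 1.900 m; N'_2 = 128·cos1.0° − 2·1.900 = 124.2; c'Δl = 31.73; W sinα = 2.2
Slice 3: Δl = 2.9/cos10.4° = 2.948 m; N'_3 = 355·cos10.4° − 16·2.948 = 302.0; c'Δl = 49.24; W sinα = 64.1
Slice 4: Δl = 2.3/cos21.0° = 2.464 m; N'_4 = 393·cos21.0° − 90·2.464 = 145.2; c'Δl = 41.14; W sinα = 140.8
Slice 5: Δl = 2.5/cos31.5° = 2.932 m; N'_5 = 366·cos31.5° − 1·2.932 = 309.1; c'Δl = 48.97; W sinα = 191.2
Slice 6: Δl = 1.6/cos41.4° = 2.133 m; N'_6 = 184·cos41.4° − 16·2.133 = 103.9; c'Δl = 35.62; W sinα = 121.7
Slice 7: Δl = 3.1/cos55.2° = 5.432 m; N'_7 = 185·cos55.2° − 1·5.432 = 100.2; c'Δl = 90.71; W sinα = 151.9
Σc'Δl = 324.3 kN/m; ΣN' = 1112.9 kN/m; ΣW sinα = 668.4 kN/m
Resisting = 324.3 + 1112.9·tan27.3° = 324.3 + 574.4 = 898.7 kN/m
FS = 898.7 / 668.4 = 1.344

FS = 1.34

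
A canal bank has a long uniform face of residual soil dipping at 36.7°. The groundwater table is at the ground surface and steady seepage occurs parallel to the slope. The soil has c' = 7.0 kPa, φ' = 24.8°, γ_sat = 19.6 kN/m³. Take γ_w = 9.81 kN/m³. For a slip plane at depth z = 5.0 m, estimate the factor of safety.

FS = 0.46

With seepage parallel to the slope and the water table at the surface, the effective normal stress on the slip plane uses the buoyant unit weight γ' = γ_sat − γ_w while the driving shear stress uses γ_sat:
FS = [c' + γ' z cos²β tanφ'] / [γ_sat z sinβ cosβ]
γ' = 19.6 − 9.81 = 9.79 kN/m³
Numerator = 7.0 + 9.79·5.0·cos²36.7°·tan24.8° = 7.0 + 9.79·5.0·0.6428·0.4621 = 21.540 kPa
Denominator = 19.6·5.0·sin36.7°·cos36.7° = 19.6·5.0·0.5976·0.8018 = 46.958 kPa
FS = 21.540 / 46.958 = 0.459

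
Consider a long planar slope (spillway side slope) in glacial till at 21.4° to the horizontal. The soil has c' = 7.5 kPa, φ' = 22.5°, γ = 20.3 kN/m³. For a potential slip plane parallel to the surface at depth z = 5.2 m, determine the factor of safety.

For an infinite slope with a slip plane parallel to the surface (no pore pressure): FS = [c' + γz cos²β tanφ'] / [γz sinβ cosβ].
γz = 20.3·5.2 = 105.56 kN/m²
Numerator = 7.5 + 105.56·cos²21.4°·tan22.5° = 7.5 + 105.56·0.8669·0.4142 = 45.403 kPa
Denominator = 105.56·sin21.4°·cos21.4° = 105.56·0.3649·0.9311 = 35.861 kPa
FS = 45.403 / 35.861 = 1.266

FS = 1.27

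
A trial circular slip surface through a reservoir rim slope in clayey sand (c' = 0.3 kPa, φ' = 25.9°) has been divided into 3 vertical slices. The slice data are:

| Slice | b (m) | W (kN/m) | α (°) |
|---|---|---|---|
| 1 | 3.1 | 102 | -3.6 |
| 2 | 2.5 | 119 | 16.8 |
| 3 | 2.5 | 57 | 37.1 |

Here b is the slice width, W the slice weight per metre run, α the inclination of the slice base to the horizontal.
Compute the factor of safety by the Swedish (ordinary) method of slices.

FS = 2.08

Ordinary method of slices: FS = Σ[c'·Δl_i + (W_i cosα_i)·tanφ'] / Σ W_i sinα_i, with Δl_i = b_i / cosα_i.
Slice 1: Δl = 3.1/cos(-3.6°) = 3.106 m; N'_1 = 102·cos(-3.6°) = 101.8; c'Δl = 0.93; W sinα = -6.4
Slice 2: Δl = 2.5/cos16.8° = 2.611 m; N'_2 = 119·cos16.8° = 113.9; c'Δl = 0.78; W sinα = 34.4
Slice 3: Δl = 2.5/cos37.1° = 3.134 m; N'_3 = 57·cos37.1° = 45.5; c'Δl = 0.94; W sinα = 34.4
Σc'Δl = 2.7 kN/m; ΣN' = 261.2 kN/m; ΣW sinα = 62.4 kN/m
Resisting = 2.7 + 261.2·tan25.9° = 2.7 + 126.8 = 129.5 kN/m
FS = 129.5 / 62.4 = 2.076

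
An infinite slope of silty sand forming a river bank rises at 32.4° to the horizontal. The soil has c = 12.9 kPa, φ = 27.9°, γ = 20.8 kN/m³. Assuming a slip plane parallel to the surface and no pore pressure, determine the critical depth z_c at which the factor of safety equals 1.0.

Setting FS = 1.00 in FS = [c + γz cos²β tanφ] / [γz sinβ cosβ] and solving for z:
z = c / [γ cosβ (FS·sinβ − cosβ·tanφ)]
  = 12.9 / [20.8·cos32.4°·(1.00·sin32.4° − cos32.4°·tan27.9°)]
  = 12.9 / [20.8·0.8443·(1.00·0.5358 − 0.8443·0.5295)]
  = 12.9 / 1.5591 = 8.274 m

z_c = 8.27 m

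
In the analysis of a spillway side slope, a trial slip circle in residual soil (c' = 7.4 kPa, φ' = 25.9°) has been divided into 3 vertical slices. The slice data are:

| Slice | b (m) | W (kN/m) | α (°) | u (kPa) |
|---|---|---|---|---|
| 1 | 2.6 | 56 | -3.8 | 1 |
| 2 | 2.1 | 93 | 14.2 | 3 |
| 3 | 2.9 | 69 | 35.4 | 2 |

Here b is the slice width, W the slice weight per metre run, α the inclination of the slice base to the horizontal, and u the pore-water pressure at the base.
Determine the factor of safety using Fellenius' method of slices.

Ordinary method of slices: FS = Σ[c'·Δl_i + (W_i cosα_i − u_i·Δl_i)·tanφ'] / Σ W_i sinα_i, with Δl_i = b_i / cosα_i.
Slice 1: Δl = 2.6/cos(-3.8°) = 2.606 m; N'_1 = 56·cos(-3.8°) − 1·2.606 = 53.3; c'Δl = 19.28; W sinα = -3.7
Slice 2: Δl = 2.1/cos14.2° = 2.166 m; N'_2 = 93·cos14.2° − 3·2.166 = 83.7; c'Δl = 16.03; W sinα = 22.8
Slice 3: Δl = 2.9/cos35.4° = 3.558 m; N'_3 = 69·cos35.4° − 2·3.558 = 49.1; c'Δl = 26.33; W sinα = 40.0
Σc'Δl = 61.6 kN/m; ΣN' = 186.1 kN/m; ΣW sinα = 59.1 kN/m
Resisting = 61.6 + 186.1·tan25.9° = 61.6 + 90.3 = 152.0 kN/m
FS = 152.0 / 59.1 = 2.573

FS = 2.57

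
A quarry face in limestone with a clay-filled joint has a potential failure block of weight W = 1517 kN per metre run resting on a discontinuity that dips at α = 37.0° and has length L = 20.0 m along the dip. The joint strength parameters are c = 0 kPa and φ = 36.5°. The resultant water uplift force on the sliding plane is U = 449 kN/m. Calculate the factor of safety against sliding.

FS = 0.62

Resolving the block weight along and normal to the plane and applying the Mohr–Coulomb strength on the joint:
N' = W cosα − U = 1517·cos37.0° − 449 = 762.5 kN/m
Driving force T = W sinα = 1517·sin37.0° = 913.0 kN/m
Resisting force R = c·L + N'·tanφ = 0·20.0 + 762.5·tan36.5° = 0.0 + 564.2 = 564.2 kN/m
FS = R / T = 564.2 / 913.0 = 0.618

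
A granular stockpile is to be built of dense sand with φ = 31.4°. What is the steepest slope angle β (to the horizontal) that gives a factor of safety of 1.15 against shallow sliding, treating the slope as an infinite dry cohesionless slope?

For an infinite dry cohesionless slope FS = tanφ/tanβ, so tanβ = tanφ / FS.
tanβ = tan31.4° / 1.15 = 0.6104 / 1.15 = 0.5308
β = arctan(0.5308) = 27.96°

β = 28.0°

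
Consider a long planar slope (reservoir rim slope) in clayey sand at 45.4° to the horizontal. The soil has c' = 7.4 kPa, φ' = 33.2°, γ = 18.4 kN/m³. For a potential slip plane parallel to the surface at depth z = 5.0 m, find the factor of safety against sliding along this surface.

For an infinite slope with a slip plane parallel to the surface (no pore pressure): FS = [c' + γz cos²β tanφ'] / [γz sinβ cosβ].
γz = 18.4·5.0 = 92.00 kN/m²
Numerator = 7.4 + 92.00·cos²45.4°·tan33.2° = 7.4 + 92.00·0.4930·0.6544 = 37.081 kPa
Denominator = 92.00·sin45.4°·cos45.4° = 92.00·0.7120·0.7022 = 45.996 kPa
FS = 37.081 / 45.996 = 0.806

FS = 0.81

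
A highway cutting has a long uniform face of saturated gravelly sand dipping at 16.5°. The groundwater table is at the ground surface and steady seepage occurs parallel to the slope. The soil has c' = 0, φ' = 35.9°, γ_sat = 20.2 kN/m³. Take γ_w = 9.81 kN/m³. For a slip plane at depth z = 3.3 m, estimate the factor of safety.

With seepage parallel to the slope and the water table at the surface, the effective normal stress on the slip plane uses the buoyant unit weight γ' = γ_sat − γ_w while the driving shear stress uses γ_sat:
FS = [c' + γ' z cos²β tanφ'] / [γ_sat z sinβ cosβ]
(For c' = 0 this reduces to FS = (γ'/γ_sat)·tanφ'/tanβ.)
γ' = 20.2 − 9.81 = 10.39 kN/m³
Numerator = 0.0 + 10.39·3.3·cos²16.5°·tan35.9° = 0.0 + 10.39·3.3·0.9193·0.7239 = 22.818 kPa
Denominator = 20.2·3.3·sin16.5°·cos16.5° = 20.2·3.3·0.2840·0.9588 = 18.153 kPa
FS = 22.818 / 18.153 = 1.257

FS = 1.26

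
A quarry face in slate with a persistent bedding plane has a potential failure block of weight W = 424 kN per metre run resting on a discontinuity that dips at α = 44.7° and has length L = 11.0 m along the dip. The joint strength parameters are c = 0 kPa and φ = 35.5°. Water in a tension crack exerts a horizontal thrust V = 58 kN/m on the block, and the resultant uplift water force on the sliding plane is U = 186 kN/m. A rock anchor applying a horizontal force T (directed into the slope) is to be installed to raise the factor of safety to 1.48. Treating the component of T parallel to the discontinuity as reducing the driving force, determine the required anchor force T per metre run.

Resolving forces along and normal to the sliding plane, with the horizontal anchor force T adding T·sinα to the effective normal force and T·cosα acting up the plane against the driving force:
FS = [cL + (W cosα − U − V sinα + T sinα) tanφ] / [W sinα + V cosα − T cosα]
Without the anchor: N' = 74.6 kN/m, driving T_d = 339.5 kN/m, resisting R = 0·11.0 + 74.6·tan35.5° = 53.2 kN/m, FS = 0.16.
Setting FS = 1.48 and solving for T:
1.48·(339.5 − T cos44.7°) = 53.2 + T sin44.7°·tan35.5°
T·(sin44.7°·tan35.5° + 1.48·cos44.7°) = 1.48·339.5 − 53.2
T·(0.7034·0.7133 + 1.48·0.7108) = 502.4 − 53.2 = 449.2
T·1.5537 = 449.2
T = 289.1 kN/m

T = 289 kN/m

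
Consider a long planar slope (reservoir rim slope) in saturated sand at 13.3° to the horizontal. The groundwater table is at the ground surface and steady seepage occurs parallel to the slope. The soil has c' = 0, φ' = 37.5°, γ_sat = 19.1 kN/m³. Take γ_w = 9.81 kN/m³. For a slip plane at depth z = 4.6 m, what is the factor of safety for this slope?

FS = 1.58

With seepage parallel to the slope and the water table at the surface, the effective normal stress on the slip plane uses the buoyant unit weight γ' = γ_sat − γ_w while the driving shear stress uses γ_sat:
FS = [c' + γ' z cos²β tanφ'] / [γ_sat z sinβ cosβ]
(For c' = 0 this reduces to FS = (γ'/γ_sat)·tanφ'/tanβ.)
γ' = 19.1 − 9.81 = 9.29 kN/m³
Numerator = 0.0 + 9.29·4.6·cos²13.3°·tan37.5° = 0.0 + 9.29·4.6·0.9471·0.7673 = 31.056 kPa
Denominator = 19.1·4.6·sin13.3°·cos13.3° = 19.1·4.6·0.2300·0.9732 = 19.670 kPa
FS = 31.056 / 19.670 = 1.579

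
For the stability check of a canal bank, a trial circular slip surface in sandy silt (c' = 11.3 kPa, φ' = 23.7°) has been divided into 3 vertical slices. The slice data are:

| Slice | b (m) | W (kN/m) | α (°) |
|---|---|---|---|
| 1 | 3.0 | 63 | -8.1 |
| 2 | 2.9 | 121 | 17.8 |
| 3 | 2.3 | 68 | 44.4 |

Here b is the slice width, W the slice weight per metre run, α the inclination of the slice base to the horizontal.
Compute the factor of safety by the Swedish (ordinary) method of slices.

FS = 2.70

Ordinary method of slices: FS = Σ[c'·Δl_i + (W_i cosα_i)·tanφ'] / Σ W_i sinα_i, with Δl_i = b_i / cosα_i.
Slice 1: Δl = 3.0/cos(-8.1°) = 3.030 m; N'_1 = 63·cos(-8.1°) = 62.4; c'Δl = 34.24; W sinα = -8.9
Slice 2: Δl = 2.9/cos17.8° = 3.046 m; N'_2 = 121·cos17.8° = 115.2; c'Δl = 34.42; W sinα = 37.0
Slice 3: Δl = 2.3/cos44.4° = 3.219 m; N'_3 = 68·cos44.4° = 48.6; c'Δl = 36.38; W sinα = 47.6
Σc'Δl = 105.0 kN/m; ΣN' = 226.2 kN/m; ΣW sinα = 75.7 kN/m
Resisting = 105.0 + 226.2·tan23.7° = 105.0 + 99.3 = 204.3 kN/m
FS = 204.3 / 75.7 = 2.699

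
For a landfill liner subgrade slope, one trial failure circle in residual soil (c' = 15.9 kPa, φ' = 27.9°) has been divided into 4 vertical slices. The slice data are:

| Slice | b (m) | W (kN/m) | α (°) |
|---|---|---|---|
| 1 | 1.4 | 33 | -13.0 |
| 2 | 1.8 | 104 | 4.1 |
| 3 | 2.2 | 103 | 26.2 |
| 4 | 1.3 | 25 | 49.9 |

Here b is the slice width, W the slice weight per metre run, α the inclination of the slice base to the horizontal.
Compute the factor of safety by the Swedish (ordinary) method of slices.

FS = 3.90

Ordinary method of slices: FS = Σ[c'·Δl_i + (W_i cosα_i)·tanφ'] / Σ W_i sinα_i, with Δl_i = b_i / cosα_i.
Slice 1: Δl = 1.4/cos(-13.0°) = 1.437 m; N'_1 = 33·cos(-13.0°) = 32.2; c'Δl = 22.85; W sinα = -7.4
Slice 2: Δl = 1.8/cos4.1° = 1.805 m; N'_2 = 104·cos4.1° = 103.7; c'Δl = 28.69; W sinα = 7.4
Slice 3: Δl = 2.2/cos26.2° = 2.452 m; N'_3 = 103·cos26.2° = 92.4; c'Δl = 38.99; W sinα = 45.5
Slice 4: Δl = 1.3/cos49.9° = 2.018 m; N'_4 = 25·cos49.9° = 16.1; c'Δl = 32.09; W sinα = 19.1
Σc'Δl = 122.6 kN/m; ΣN' = 244.4 kN/m; ΣW sinα = 64.6 kN/m
Resisting = 122.6 + 244.4·tan27.9° = 122.6 + 129.4 = 252.0 kN/m
FS = 252.0 / 64.6 = 3.901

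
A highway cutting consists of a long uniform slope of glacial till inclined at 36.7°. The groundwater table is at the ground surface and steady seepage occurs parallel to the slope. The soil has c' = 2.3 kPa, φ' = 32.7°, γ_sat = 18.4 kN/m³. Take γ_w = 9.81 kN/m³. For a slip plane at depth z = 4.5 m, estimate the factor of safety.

FS = 0.46

With seepage parallel to the slope and the water table at the surface, the effective normal stress on the slip plane uses the buoyant unit weight γ' = γ_sat − γ_w while the driving shear stress uses γ_sat:
FS = [c' + γ' z cos²β tanφ'] / [γ_sat z sinβ cosβ]
γ' = 18.4 − 9.81 = 8.59 kN/m³
Numerator = 2.3 + 8.59·4.5·cos²36.7°·tan32.7° = 2.3 + 8.59·4.5·0.6428·0.6420 = 18.253 kPa
Denominator = 18.4·4.5·sin36.7°·cos36.7° = 18.4·4.5·0.5976·0.8018 = 39.675 kPa
FS = 18.253 / 39.675 = 0.460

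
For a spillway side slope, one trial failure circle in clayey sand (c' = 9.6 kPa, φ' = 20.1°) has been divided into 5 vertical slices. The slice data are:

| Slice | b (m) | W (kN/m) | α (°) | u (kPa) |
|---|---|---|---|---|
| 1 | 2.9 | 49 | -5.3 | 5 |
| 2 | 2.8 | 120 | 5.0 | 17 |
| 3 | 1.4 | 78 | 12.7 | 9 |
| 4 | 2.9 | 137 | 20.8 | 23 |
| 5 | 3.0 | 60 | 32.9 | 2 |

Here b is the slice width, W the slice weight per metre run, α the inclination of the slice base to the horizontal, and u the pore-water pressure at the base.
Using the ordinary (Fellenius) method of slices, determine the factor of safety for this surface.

FS = 2.22

Ordinary method of slices: FS = Σ[c'·Δl_i + (W_i cosα_i − u_i·Δl_i)·tanφ'] / Σ W_i sinα_i, with Δl_i = b_i / cosα_i.
Slice 1: Δl = 2.9/cos(-5.3°) = 2.912 m; N'_1 = 49·cos(-5.3°) − 5·2.912 = 34.2; c'Δl = 27.96; W sinα = -4.5
Slice 2: Δl = 2.8/cos5.0° = 2.811 m; N'_2 = 120·cos5.0° − 17·2.811 = 71.8; c'Δl = 26.98; W sinα = 10.5
Slice 3: Δl = 1.4/cos12.7° = 1.435 m; N'_3 = 78·cos12.7° − 9·1.435 = 63.2; c'Δl = 13.78; W sinα = 17.1
Slice 4: Δl = 2.9/cos20.8° = 3.102 m; N'_4 = 137·cos20.8° − 23·3.102 = 56.7; c'Δl = 29.78; W sinα = 48.6
Slice 5: Δl = 3.0/cos32.9° = 3.573 m; N'_5 = 60·cos32.9° − 2·3.573 = 43.2; c'Δl = 34.30; W sinα = 32.6
Σc'Δl = 132.8 kN/m; ΣN' = 269.1 kN/m; ΣW sinα = 104.3 kN/m
Resisting = 132.8 + 269.1·tan20.1° = 132.8 + 98.5 = 231.3 kN/m
FS = 231.3 / 104.3 = 2.217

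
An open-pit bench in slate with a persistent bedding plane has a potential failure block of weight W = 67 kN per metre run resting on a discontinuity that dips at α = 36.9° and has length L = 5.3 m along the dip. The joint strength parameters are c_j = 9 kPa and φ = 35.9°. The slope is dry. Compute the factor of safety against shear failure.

FS = 2.15

Resolving the block weight along and normal to the plane and applying the Mohr–Coulomb strength on the joint:
N' = W cosα = 67·cos36.9° = 53.6 kN/m
Driving force T = W sinα = 67·sin36.9° = 40.2 kN/m
Resisting force R = c_j·L + N'·tanφ = 9·5.3 + 53.6·tan35.9° = 47.7 + 38.8 = 86.5 kN/m
FS = R / T = 86.5 / 40.2 = 2.150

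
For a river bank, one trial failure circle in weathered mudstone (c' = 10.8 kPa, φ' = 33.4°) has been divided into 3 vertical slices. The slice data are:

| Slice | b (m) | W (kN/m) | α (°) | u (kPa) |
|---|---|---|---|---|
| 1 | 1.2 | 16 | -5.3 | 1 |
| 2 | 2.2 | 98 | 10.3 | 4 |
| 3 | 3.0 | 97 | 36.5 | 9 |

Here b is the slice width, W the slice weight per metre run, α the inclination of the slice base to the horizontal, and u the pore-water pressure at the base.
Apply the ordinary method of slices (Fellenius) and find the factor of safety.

FS = 2.36

Ordinary method of slices: FS = Σ[c'·Δl_i + (W_i cosα_i − u_i·Δl_i)·tanφ'] / Σ W_i sinα_i, with Δl_i = b_i / cosα_i.
Slice 1: Δl = 1.2/cos(-5.3°) = 1.205 m; N'_1 = 16·cos(-5.3°) − 1·1.205 = 14.7; c'Δl = 13.02; W sinα = -1.5
Slice 2: Δl = 2.2/cos10.3° = 2.236 m; N'_2 = 98·cos10.3° − 4·2.236 = 87.5; c'Δl = 24.15; W sinα = 17.5
Slice 3: Δl = 3.0/cos36.5° = 3.732 m; N'_3 = 97·cos36.5° − 9·3.732 = 44.4; c'Δl = 40.31; W sinα = 57.7
Σc'Δl = 77.5 kN/m; ΣN' = 146.6 kN/m; ΣW sinα = 73.7 kN/m
Resisting = 77.5 + 146.6·tan33.4° = 77.5 + 96.7 = 174.1 kN/m
FS = 174.1 / 73.7 = 2.361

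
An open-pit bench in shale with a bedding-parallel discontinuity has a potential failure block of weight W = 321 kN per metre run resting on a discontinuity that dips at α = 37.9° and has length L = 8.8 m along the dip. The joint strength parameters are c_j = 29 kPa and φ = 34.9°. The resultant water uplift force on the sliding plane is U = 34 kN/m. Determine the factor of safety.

Resolving the block weight along and normal to the plane and applying the Mohr–Coulomb strength on the joint:
N' = W cosα − U = 321·cos37.9° − 34 = 219.3 kN/m
Driving force T = W sinα = 321·sin37.9° = 197.2 kN/m
Resisting force R = c_j·L + N'·tanφ = 29·8.8 + 219.3·tan34.9° = 255.2 + 153.0 = 408.2 kN/m
FS = R / T = 408.2 / 197.2 = 2.070

FS = 2.07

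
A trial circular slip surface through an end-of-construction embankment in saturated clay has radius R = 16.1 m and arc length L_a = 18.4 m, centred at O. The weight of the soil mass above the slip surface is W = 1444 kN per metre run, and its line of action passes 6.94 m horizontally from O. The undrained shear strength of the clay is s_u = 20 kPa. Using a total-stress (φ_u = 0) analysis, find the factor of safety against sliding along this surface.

Taking moments about the centre O, the resisting moment is provided by the undrained shear strength acting along the arc:
M_R = s_u·L_a·R = 20·18.40·16.1 = 5924.8 kN·m/m
M_D = W·d = 1444·6.94 = 10021.4 kN·m/m
FS = M_R / M_D = 5924.8 / 10021.4 = 0.591

FS = 0.59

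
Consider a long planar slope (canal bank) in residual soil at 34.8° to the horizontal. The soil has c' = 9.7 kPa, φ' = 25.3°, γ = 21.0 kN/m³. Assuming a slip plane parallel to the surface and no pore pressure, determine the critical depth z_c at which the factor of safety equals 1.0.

z_c = 3.08 m

Setting FS = 1.00 in FS = [c' + γz cos²β tanφ'] / [γz sinβ cosβ] and solving for z:
z = c' / [γ cosβ (FS·sinβ − cosβ·tanφ')]
  = 9.7 / [21.0·cos34.8°·(1.00·sin34.8° − cos34.8°·tan25.3°)]
  = 9.7 / [21.0·0.8211·(1.00·0.5707 − 0.8211·0.4727)]
  = 9.7 / 3.1481 = 3.081 m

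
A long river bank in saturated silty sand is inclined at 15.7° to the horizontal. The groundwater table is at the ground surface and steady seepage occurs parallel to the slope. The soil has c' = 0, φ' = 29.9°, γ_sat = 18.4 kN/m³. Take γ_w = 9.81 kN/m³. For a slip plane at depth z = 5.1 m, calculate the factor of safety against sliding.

With seepage parallel to the slope and the water table at the surface, the effective normal stress on the slip plane uses the buoyant unit weight γ' = γ_sat − γ_w while the driving shear stress uses γ_sat:
FS = [c' + γ' z cos²β tanφ'] / [γ_sat z sinβ cosβ]
(For c' = 0 this reduces to FS = (γ'/γ_sat)·tanφ'/tanβ.)
γ' = 18.4 − 9.81 = 8.59 kN/m³
Numerator = 0.0 + 8.59·5.1·cos²15.7°·tan29.9° = 0.0 + 8.59·5.1·0.9268·0.5750 = 23.347 kPa
Denominator = 18.4·5.1·sin15.7°·cos15.7° = 18.4·5.1·0.2706·0.9627 = 24.446 kPa
FS = 23.347 / 24.446 = 0.955

FS = 0.96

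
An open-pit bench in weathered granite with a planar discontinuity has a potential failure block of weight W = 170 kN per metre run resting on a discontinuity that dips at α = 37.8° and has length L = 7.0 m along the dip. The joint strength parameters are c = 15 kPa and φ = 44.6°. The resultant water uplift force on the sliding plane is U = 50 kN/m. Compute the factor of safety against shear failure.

Resolving the block weight along and normal to the plane and applying the Mohr–Coulomb strength on the joint:
N' = W cosα − U = 170·cos37.8° − 50 = 84.3 kN/m
Driving force T = W sinα = 170·sin37.8° = 104.2 kN/m
Resisting force R = c·L + N'·tanφ = 15·7.0 + 84.3·tan44.6° = 105.0 + 83.2 = 188.2 kN/m
FS = R / T = 188.2 / 104.2 = 1.806

FS = 1.81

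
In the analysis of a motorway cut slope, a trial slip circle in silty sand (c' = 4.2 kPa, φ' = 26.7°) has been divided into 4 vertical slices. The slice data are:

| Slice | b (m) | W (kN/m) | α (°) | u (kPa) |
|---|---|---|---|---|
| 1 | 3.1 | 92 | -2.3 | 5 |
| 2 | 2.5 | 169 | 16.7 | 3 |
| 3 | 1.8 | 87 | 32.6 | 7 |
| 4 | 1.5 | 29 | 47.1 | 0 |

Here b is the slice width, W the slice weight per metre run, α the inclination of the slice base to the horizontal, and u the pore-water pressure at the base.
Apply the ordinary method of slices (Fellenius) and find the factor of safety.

Ordinary method of slices: FS = Σ[c'·Δl_i + (W_i cosα_i − u_i·Δl_i)·tanφ'] / Σ W_i sinα_i, with Δl_i = b_i / cosα_i.
Slice 1: Δl = 3.1/cos(-2.3°) = 3.102 m; N'_1 = 92·cos(-2.3°) − 5·3.102 = 76.4; c'Δl = 13.03; W sinα = -3.7
Slice 2: Δl = 2.5/cos16.7° = 2.610 m; N'_2 = 169·cos16.7° − 3·2.610 = 154.0; c'Δl = 10.96; W sinα = 48.6
Slice 3: Δl = 1.8/cos32.6° = 2.137 m; N'_3 = 87·cos32.6° − 7·2.137 = 58.3; c'Δl = 8.97; W sinα = 46.9
Slice 4: Δl = 1.5/cos47.1° = 2.204 m; N'_4 = 29·cos47.1° − 0·2.204 = 19.7; c'Δl = 9.25; W sinα = 21.2
Σc'Δl = 42.2 kN/m; ΣN' = 308.5 kN/m; ΣW sinα = 113.0 kN/m
Resisting = 42.2 + 308.5·tan26.7° = 42.2 + 155.2 = 197.4 kN/m
FS = 197.4 / 113.0 = 1.747

FS = 1.75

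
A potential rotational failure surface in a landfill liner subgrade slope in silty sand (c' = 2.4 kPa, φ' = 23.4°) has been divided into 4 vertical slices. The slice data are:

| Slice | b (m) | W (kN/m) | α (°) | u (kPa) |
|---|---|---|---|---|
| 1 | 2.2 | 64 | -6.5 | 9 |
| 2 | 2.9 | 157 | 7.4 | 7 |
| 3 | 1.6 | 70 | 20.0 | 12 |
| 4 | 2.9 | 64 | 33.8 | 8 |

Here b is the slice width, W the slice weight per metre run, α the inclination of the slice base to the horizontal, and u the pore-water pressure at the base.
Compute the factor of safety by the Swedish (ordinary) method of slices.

Ordinary method of slices: FS = Σ[c'·Δl_i + (W_i cosα_i − u_i·Δl_i)·tanφ'] / Σ W_i sinα_i, with Δl_i = b_i / cosα_i.
Slice 1: Δl = 2.2/cos(-6.5°) = 2.214 m; N'_1 = 64·cos(-6.5°) − 9·2.214 = 43.7; c'Δl = 5.31; W sinα = -7.2
Slice 2: Δl = 2.9/cos7.4° = 2.924 m; N'_2 = 157·cos7.4° − 7·2.924 = 135.2; c'Δl = 7.02; W sinα = 20.2
Slice 3: Δl = 1.6/cos20.0° = 1.703 m; N'_3 = 70·cos20.0° − 12·1.703 = 45.3; c'Δl = 4.09; W sinα = 23.9
Slice 4: Δl = 2.9/cos33.8° = 3.490 m; N'_4 = 64·cos33.8° − 8·3.490 = 25.3; c'Δl = 8.38; W sinα = 35.6
Σc'Δl = 24.8 kN/m; ΣN' = 249.5 kN/m; ΣW sinα = 72.5 kN/m
Resisting = 24.8 + 249.5·tan23.4° = 24.8 + 108.0 = 132.8 kN/m
FS = 132.8 / 72.5 = 1.831

FS = 1.83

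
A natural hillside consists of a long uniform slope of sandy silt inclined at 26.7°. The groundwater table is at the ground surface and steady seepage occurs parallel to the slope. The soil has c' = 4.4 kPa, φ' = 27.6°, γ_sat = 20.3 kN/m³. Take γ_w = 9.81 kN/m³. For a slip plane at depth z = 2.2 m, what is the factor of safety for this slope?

FS = 0.78

With seepage parallel to the slope and the water table at the surface, the effective normal stress on the slip plane uses the buoyant unit weight γ' = γ_sat − γ_w while the driving shear stress uses γ_sat:
FS = [c' + γ' z cos²β tanφ'] / [γ_sat z sinβ cosβ]
γ' = 20.3 − 9.81 = 10.49 kN/m³
Numerator = 4.4 + 10.49·2.2·cos²26.7°·tan27.6° = 4.4 + 10.49·2.2·0.7981·0.5228 = 14.029 kPa
Denominator = 20.3·2.2·sin26.7°·cos26.7° = 20.3·2.2·0.4493·0.8934 = 17.927 kPa
FS = 14.029 / 17.927 = 0.783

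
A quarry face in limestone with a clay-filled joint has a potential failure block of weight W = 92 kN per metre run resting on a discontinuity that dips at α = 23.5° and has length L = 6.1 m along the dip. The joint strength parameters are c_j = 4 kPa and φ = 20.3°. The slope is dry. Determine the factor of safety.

FS = 1.52

Resolving the block weight along and normal to the plane and applying the Mohr–Coulomb strength on the joint:
N' = W cosα = 92·cos23.5° = 84.4 kN/m
Driving force T = W sinα = 92·sin23.5° = 36.7 kN/m
Resisting force R = c_j·L + N'·tanφ = 4·6.1 + 84.4·tan20.3° = 24.4 + 31.2 = 55.6 kN/m
FS = R / T = 55.6 / 36.7 = 1.516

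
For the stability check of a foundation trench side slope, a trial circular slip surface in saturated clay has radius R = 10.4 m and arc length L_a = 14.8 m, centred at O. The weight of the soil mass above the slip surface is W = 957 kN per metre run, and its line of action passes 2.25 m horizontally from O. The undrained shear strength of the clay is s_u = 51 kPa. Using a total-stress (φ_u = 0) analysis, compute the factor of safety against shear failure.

FS = 3.65

Taking moments about the centre O, the resisting moment is provided by the undrained shear strength acting along the arc:
M_R = s_u·L_a·R = 51·14.80·10.4 = 7849.9 kN·m/m
M_D = W·d = 957·2.25 = 2153.2 kN·m/m
FS = M_R / M_D = 7849.9 / 2153.2 = 3.646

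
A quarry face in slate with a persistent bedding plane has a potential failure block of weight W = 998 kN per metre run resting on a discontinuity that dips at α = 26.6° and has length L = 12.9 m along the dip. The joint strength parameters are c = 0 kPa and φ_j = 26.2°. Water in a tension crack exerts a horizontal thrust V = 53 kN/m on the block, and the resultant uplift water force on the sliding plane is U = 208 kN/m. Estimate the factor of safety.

FS = 0.66

Resolving the block weight along and normal to the plane and applying the Mohr–Coulomb strength on the joint:
N' = W cosα − U − V sinα = 998·cos26.6° − 208 − 53·sin26.6° = 660.6 kN/m
Driving force T = W sinα + V cosα = 998·sin26.6° + 53·cos26.6° = 494.3 kN/m
Resisting force R = c·L + N'·tanφ_j = 0·12.9 + 660.6·tan26.2° = 0.0 + 325.1 = 325.1 kN/m
FS = R / T = 325.1 / 494.3 = 0.658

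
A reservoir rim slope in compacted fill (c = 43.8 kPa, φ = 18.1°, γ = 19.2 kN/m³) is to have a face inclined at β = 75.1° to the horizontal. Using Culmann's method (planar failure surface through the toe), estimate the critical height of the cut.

Culmann's analysis gives the critical failure plane at α_cr = (β + φ)/2 = (75.1 + 18.1)/2 = 46.6°, and the critical height
H_c = (4c/γ) · sinβ cosφ / [1 − cos(β − φ)]
    = (4·43.8/19.2) · sin75.1°·cos18.1° / [1 − cos(57.0°)]
    = 9.125 · 0.9664·0.9505 / [1 − 0.5446]
    = 9.125 · 0.9186 / 0.4554
    = 18.41 m

H_c = 18.41 m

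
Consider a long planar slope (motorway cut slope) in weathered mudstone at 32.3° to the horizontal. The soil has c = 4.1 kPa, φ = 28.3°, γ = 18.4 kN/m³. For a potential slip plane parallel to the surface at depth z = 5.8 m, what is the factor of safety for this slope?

FS = 0.94

For an infinite slope with a slip plane parallel to the surface (no pore pressure): FS = [c + γz cos²β tanφ] / [γz sinβ cosβ].
γz = 18.4·5.8 = 106.72 kN/m²
Numerator = 4.1 + 106.72·cos²32.3°·tan28.3° = 4.1 + 106.72·0.7145·0.5384 = 45.155 kPa
Denominator = 106.72·sin32.3°·cos32.3° = 106.72·0.5344·0.8453 = 48.202 kPa
FS = 45.155 / 48.202 = 0.937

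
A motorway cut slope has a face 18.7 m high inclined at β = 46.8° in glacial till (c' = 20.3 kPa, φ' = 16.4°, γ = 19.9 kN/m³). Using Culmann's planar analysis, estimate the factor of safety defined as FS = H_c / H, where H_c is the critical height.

FS = 1.11

H_c = (4c'/γ) · sinβ cosφ' / [1 − cos(β − φ')]
    = (4·20.3/19.9) · sin46.8°·cos16.4° / [1 − cos30.4°]
    = 4.080 · 0.6993 / 0.1375 = 20.75 m
FS = H_c / H = 20.75 / 18.7 = 1.110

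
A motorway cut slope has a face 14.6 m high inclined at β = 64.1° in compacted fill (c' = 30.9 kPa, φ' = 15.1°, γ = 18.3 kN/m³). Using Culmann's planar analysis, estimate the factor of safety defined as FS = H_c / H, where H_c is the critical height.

FS = 1.17

H_c = (4c'/γ) · sinβ cosφ' / [1 − cos(β − φ')]
    = (4·30.9/18.3) · sin64.1°·cos15.1° / [1 − cos49.0°]
    = 6.754 · 0.8685 / 0.3439 = 17.06 m
FS = H_c / H = 17.06 / 14.6 = 1.168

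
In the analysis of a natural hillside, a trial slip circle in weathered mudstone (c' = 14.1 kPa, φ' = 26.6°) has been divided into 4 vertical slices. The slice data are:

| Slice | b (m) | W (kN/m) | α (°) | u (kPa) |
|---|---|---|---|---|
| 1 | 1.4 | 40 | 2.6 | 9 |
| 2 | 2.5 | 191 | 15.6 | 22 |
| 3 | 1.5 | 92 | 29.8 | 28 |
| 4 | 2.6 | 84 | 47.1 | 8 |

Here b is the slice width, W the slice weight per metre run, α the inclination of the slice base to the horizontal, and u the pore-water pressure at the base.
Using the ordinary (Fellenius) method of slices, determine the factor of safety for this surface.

Ordinary method of slices: FS = Σ[c'·Δl_i + (W_i cosα_i − u_i·Δl_i)·tanφ'] / Σ W_i sinα_i, with Δl_i = b_i / cosα_i.
Slice 1: Δl = 1.4/cos2.6° = 1.401 m; N'_1 = 40·cos2.6° − 9·1.401 = 27.3; c'Δl = 19.76; W sinα = 1.8
Slice 2: Δl = 2.5/cos15.6° = 2.596 m; N'_2 = 191·cos15.6° − 22·2.596 = 126.9; c'Δl = 36.60; W sinα = 51.4
Slice 3: Δl = 1.5/cos29.8° = 1.729 m; N'_3 = 92·cos29.8° − 28·1.729 = 31.4; c'Δl = 24.37; W sinα = 45.7
Slice 4: Δl = 2.6/cos47.1° = 3.819 m; N'_4 = 84·cos47.1° − 8·3.819 = 26.6; c'Δl = 53.85; W sinα = 61.5
Σc'Δl = 134.6 kN/m; ΣN' = 212.3 kN/m; ΣW sinα = 160.4 kN/m
Resisting = 134.6 + 212.3·tan26.6° = 134.6 + 106.3 = 240.9 kN/m
FS = 240.9 / 160.4 = 1.501

FS = 1.50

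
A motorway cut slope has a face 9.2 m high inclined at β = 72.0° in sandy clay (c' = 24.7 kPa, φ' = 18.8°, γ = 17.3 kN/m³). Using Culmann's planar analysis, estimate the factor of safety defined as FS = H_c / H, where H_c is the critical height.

FS = 1.39

H_c = (4c'/γ) · sinβ cosφ' / [1 − cos(β − φ')]
    = (4·24.7/17.3) · sin72.0°·cos18.8° / [1 − cos53.2°]
    = 5.711 · 0.9003 / 0.4010 = 12.82 m
FS = H_c / H = 12.82 / 9.2 = 1.394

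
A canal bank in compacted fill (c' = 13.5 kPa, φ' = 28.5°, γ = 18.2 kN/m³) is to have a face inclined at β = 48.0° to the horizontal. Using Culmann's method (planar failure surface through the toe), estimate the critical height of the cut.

H_c = 33.78 m

Culmann's analysis gives the critical failure plane at α_cr = (β + φ')/2 = (48.0 + 28.5)/2 = 38.2°, and the critical height
H_c = (4c'/γ) · sinβ cosφ' / [1 − cos(β − φ')]
    = (4·13.5/18.2) · sin48.0°·cos28.5° / [1 − cos(19.5°)]
    = 2.967 · 0.7431·0.8788 / [1 − 0.9426]
    = 2.967 · 0.6531 / 0.0574
    = 33.78 m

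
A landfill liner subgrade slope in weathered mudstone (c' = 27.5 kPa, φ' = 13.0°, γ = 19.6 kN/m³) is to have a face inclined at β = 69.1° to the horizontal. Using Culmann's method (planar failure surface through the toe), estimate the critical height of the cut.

H_c = 11.55 m

Culmann's analysis gives the critical failure plane at α_cr = (β + φ')/2 = (69.1 + 13.0)/2 = 41.0°, and the critical height
H_c = (4c'/γ) · sinβ cosφ' / [1 − cos(β − φ')]
    = (4·27.5/19.6) · sin69.1°·cos13.0° / [1 − cos(56.1°)]
    = 5.612 · 0.9342·0.9744 / [1 − 0.5577]
    = 5.612 · 0.9103 / 0.4423
    = 11.55 m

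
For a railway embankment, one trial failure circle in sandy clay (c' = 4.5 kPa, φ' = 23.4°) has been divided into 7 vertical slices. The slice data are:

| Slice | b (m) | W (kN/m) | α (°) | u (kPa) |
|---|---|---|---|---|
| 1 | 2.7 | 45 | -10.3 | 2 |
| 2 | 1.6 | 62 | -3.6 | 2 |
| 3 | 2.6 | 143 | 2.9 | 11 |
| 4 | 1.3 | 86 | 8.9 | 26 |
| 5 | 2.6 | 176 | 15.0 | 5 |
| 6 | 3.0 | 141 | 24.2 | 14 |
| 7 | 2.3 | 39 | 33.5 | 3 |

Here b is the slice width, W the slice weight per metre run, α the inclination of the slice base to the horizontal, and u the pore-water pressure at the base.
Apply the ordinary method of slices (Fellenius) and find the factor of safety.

FS = 2.28

Ordinary method of slices: FS = Σ[c'·Δl_i + (W_i cosα_i − u_i·Δl_i)·tanφ'] / Σ W_i sinα_i, with Δl_i = b_i / cosα_i.
Slice 1: Δl = 2.7/cos(-10.3°) = 2.744 m; N'_1 = 45·cos(-10.3°) − 2·2.744 = 38.8; c'Δl = 12.35; W sinα = -8.0
Slice 2: Δl = 1.6/cos(-3.6°) = 1.603 m; N'_2 = 62·cos(-3.6°) − 2·1.603 = 58.7; c'Δl = 7.21; W sinα = -3.9
Slice 3: Δl = 2.6/cos2.9° = 2.603 m; N'_3 = 143·cos2.9° − 11·2.603 = 114.2; c'Δl = 11.72; W sinα = 7.2
Slice 4: Δl = 1.3/cos8.9° = 1.316 m; N'_4 = 86·cos8.9° − 26·1.316 = 50.8; c'Δl = 5.92; W sinα = 13.3
Slice 5: Δl = 2.6/cos15.0° = 2.692 m; N'_5 = 176·cos15.0° − 5·2.692 = 156.5; c'Δl = 12.11; W sinα = 45.6
Slice 6: Δl = 3.0/cos24.2° = 3.289 m; N'_6 = 141·cos24.2° − 14·3.289 = 82.6; c'Δl = 14.80; W sinα = 57.8
Slice 7: Δl = 2.3/cos33.5° = 2.758 m; N'_7 = 39·cos33.5° − 3·2.758 = 24.2; c'Δl = 12.41; W sinα = 21.5
Σc'Δl = 76.5 kN/m; ΣN' = 525.7 kN/m; ΣW sinα = 133.5 kN/m
Resisting = 76.5 + 525.7·tan23.4° = 76.5 + 227.5 = 304.0 kN/m
FS = 304.0 / 133.5 = 2.278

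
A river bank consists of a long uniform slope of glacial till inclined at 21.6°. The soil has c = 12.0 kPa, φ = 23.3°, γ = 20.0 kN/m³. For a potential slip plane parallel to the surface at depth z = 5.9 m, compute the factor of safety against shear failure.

For an infinite slope with a slip plane parallel to the surface (no pore pressure): FS = [c + γz cos²β tanφ] / [γz sinβ cosβ].
γz = 20.0·5.9 = 118.00 kN/m²
Numerator = 12.0 + 118.00·cos²21.6°·tan23.3° = 12.0 + 118.00·0.8645·0.4307 = 55.932 kPa
Denominator = 118.00·sin21.6°·cos21.6° = 118.00·0.3681·0.9298 = 40.388 kPa
FS = 55.932 / 40.388 = 1.385

FS = 1.38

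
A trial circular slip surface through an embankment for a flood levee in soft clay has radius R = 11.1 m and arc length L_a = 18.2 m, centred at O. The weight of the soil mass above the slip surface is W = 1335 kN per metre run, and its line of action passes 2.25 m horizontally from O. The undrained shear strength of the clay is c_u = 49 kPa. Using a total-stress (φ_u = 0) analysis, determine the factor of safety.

FS = 3.30

Taking moments about the centre O, the resisting moment is provided by the undrained shear strength acting along the arc:
M_R = c_u·L_a·R = 49·18.20·11.1 = 9899.0 kN·m/m
M_D = W·d = 1335·2.25 = 3003.8 kN·m/m
FS = M_R / M_D = 9899.0 / 3003.8 = 3.296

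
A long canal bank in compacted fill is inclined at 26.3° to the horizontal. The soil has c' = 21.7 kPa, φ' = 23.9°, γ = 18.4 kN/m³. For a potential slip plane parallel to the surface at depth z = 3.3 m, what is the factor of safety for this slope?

FS = 1.80

For an infinite slope with a slip plane parallel to the surface (no pore pressure): FS = [c' + γz cos²β tanφ'] / [γz sinβ cosβ].
γz = 18.4·3.3 = 60.72 kN/m²
Numerator = 21.7 + 60.72·cos²26.3°·tan23.9° = 21.7 + 60.72·0.8037·0.4431 = 43.325 kPa
Denominator = 60.72·sin26.3°·cos26.3° = 60.72·0.4431·0.8965 = 24.118 kPa
FS = 43.325 / 24.118 = 1.796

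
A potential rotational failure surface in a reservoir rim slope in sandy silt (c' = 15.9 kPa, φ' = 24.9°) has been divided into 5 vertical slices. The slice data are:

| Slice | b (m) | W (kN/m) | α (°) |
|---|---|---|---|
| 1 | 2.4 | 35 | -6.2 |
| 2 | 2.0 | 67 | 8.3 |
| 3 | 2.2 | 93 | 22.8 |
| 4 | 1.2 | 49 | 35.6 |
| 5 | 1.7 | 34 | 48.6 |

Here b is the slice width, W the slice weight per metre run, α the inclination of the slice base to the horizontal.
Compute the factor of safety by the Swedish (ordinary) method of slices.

Ordinary method of slices: FS = Σ[c'·Δl_i + (W_i cosα_i)·tanφ'] / Σ W_i sinα_i, with Δl_i = b_i / cosα_i.
Slice 1: Δl = 2.4/cos(-6.2°) = 2.414 m; N'_1 = 35·cos(-6.2°) = 34.8; c'Δl = 38.38; W sinα = -3.8
Slice 2: Δl = 2.0/cos8.3° = 2.021 m; N'_2 = 67·cos8.3° = 66.3; c'Δl = 32.14; W sinα = 9.7
Slice 3: Δl = 2.2/cos22.8° = 2.386 m; N'_3 = 93·cos22.8° = 85.7; c'Δl = 37.94; W sinα = 36.0
Slice 4: Δl = 1.2/cos35.6° = 1.476 m; N'_4 = 49·cos35.6° = 39.8; c'Δl = 23.47; W sinα = 28.5
Slice 5: Δl = 1.7/cos48.6° = 2.571 m; N'_5 = 34·cos48.6° = 22.5; c'Δl = 40.87; W sinα = 25.5
Σc'Δl = 172.8 kN/m; ΣN' = 249.2 kN/m; ΣW sinα = 96.0 kN/m
Resisting = 172.8 + 249.2·tan24.9° = 172.8 + 115.7 = 288.5 kN/m
FS = 288.5 / 96.0 = 3.006

FS = 3.01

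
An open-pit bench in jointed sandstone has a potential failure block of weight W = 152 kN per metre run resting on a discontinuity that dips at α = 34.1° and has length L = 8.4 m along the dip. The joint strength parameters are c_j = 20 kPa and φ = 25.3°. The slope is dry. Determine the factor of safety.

Resolving the block weight along and normal to the plane and applying the Mohr–Coulomb strength on the joint:
N' = W cosα = 152·cos34.1° = 125.9 kN/m
Driving force T = W sinα = 152·sin34.1° = 85.2 kN/m
Resisting force R = c_j·L + N'·tanφ = 20·8.4 + 125.9·tan25.3° = 168.0 + 59.5 = 227.5 kN/m
FS = R / T = 227.5 / 85.2 = 2.670

FS = 2.67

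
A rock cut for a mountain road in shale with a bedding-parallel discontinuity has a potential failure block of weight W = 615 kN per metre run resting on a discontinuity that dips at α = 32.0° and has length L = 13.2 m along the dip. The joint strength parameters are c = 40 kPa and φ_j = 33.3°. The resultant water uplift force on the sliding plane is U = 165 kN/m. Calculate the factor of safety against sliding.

Resolving the block weight along and normal to the plane and applying the Mohr–Coulomb strength on the joint:
N' = W cosα − U = 615·cos32.0° − 165 = 356.5 kN/m
Driving force T = W sinα = 615·sin32.0° = 325.9 kN/m
Resisting force R = c·L + N'·tanφ_j = 40·13.2 + 356.5·tan33.3° = 528.0 + 234.2 = 762.2 kN/m
FS = R / T = 762.2 / 325.9 = 2.339

FS = 2.34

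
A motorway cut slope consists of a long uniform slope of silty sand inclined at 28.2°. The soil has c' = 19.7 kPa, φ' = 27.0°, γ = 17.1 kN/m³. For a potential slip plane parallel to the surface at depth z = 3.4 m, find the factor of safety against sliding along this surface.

FS = 1.76

For an infinite slope with a slip plane parallel to the surface (no pore pressure): FS = [c' + γz cos²β tanφ'] / [γz sinβ cosβ].
γz = 17.1·3.4 = 58.14 kN/m²
Numerator = 19.7 + 58.14·cos²28.2°·tan27.0° = 19.7 + 58.14·0.7767·0.5095 = 42.709 kPa
Denominator = 58.14·sin28.2°·cos28.2° = 58.14·0.4726·0.8813 = 24.213 kPa
FS = 42.709 / 24.213 = 1.764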